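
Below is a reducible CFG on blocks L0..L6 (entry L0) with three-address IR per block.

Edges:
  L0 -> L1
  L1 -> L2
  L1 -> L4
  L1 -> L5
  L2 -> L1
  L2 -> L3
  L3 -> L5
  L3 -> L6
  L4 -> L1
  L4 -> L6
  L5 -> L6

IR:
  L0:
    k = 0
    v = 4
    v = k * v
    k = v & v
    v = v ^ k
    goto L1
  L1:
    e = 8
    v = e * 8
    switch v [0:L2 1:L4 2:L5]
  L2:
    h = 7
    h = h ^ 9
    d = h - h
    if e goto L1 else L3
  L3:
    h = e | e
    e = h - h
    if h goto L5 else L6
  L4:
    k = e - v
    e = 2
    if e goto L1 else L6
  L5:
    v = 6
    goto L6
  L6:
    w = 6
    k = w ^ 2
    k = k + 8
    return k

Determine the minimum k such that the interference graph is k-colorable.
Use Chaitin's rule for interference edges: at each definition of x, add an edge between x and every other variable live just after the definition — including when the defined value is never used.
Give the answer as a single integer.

Block summaries:
  L0 def {k,v} use ∅
  L1 def {e,v} use ∅
  L2 def {d,h} use {e}
  L3 def {e,h} use {e}
  L4 def {e,k} use {e,v}
  L5 def {v} use ∅
  L6 def {k,w} use ∅

Liveness:
  L0: in=∅ out=∅
  L1: in=∅ out={e,v}
  L2: in={e} out={e}
  L3: in={e} out=∅
  L4: in={e,v} out=∅
  L5: in=∅ out=∅
  L6: in=∅ out=∅

Interference:
  d: {e}
  e: {d,h,v}
  h: {e}
  k: {v}
  v: {e,k}
  w: ∅

Registers:
  lower bound: {d,e} mutually conflict ⇒ χ ≥ 2
  2-colouring: R0={e,k,w}  R1={d,h,v}
  χ = 2

Answer: 2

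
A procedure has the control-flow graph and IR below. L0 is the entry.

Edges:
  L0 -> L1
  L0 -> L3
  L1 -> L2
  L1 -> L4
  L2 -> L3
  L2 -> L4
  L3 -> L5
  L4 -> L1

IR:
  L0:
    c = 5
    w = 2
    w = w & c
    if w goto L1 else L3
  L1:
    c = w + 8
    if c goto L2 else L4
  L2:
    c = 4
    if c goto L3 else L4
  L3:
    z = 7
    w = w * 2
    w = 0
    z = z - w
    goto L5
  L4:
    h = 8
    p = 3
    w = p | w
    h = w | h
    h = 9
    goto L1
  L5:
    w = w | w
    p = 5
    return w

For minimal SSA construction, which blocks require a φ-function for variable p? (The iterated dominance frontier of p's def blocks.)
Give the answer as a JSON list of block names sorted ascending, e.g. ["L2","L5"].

idom tree: L1←L0 L2←L1 L3←L0 L4←L1 L5←L3
Dom at joins:
  L1: preds {L0,L4}: {L0} ∩ {L0,L1,L4} = {L0}; idom=L0
  L3: preds {L0,L2}: {L0} ∩ {L0,L1,L2} = {L0}; idom=L0
  L4: preds {L1,L2}: {L0,L1} ∩ {L0,L1,L2} = {L0,L1}; idom=L1

Frontier:
  join L1 pred L0: · stop@L0
  join L1 pred L4: L4→L1 stop@L0
  join L3 pred L0: · stop@L0
  join L3 pred L2: L2→L1 stop@L0
  join L4 pred L1: · stop@L1
  join L4 pred L2: L2 stop@L1
  DF(L0)=∅
  DF(L1)={L1,L3}
  DF(L2)={L3,L4}
  DF(L3)=∅
  DF(L4)={L1}
  DF(L5)=∅

φ for p: defs {L4,L5}
  DF⁺ = {L1,L3}

Answer: ["L1", "L3"]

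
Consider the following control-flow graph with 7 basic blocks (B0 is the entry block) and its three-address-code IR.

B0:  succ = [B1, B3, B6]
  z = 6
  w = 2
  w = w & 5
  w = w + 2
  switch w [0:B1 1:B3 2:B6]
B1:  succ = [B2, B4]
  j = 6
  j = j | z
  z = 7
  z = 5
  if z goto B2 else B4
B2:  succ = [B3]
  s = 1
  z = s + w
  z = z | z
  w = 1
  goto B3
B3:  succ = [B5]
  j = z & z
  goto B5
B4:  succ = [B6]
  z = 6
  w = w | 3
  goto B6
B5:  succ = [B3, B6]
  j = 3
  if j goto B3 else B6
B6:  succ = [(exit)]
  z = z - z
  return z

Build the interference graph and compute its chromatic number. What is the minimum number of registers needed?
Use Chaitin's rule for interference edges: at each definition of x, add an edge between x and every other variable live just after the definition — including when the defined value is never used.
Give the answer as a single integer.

Per-block:
  B0: {w,z} / ∅
  B1: {j,z} / {z}
  B2: {s,w,z} / {w}
  B3: {j} / {z}
  B4: {w,z} / {w}
  B5: {j} / ∅
  B6: {z} / {z}

Live sets:
  B0 li=∅ lo={w,z}
  B1 li={w,z} lo={w}
  B2 li={w} lo={z}
  B3 li={z} lo={z}
  B4 li={w} lo={z}
  B5 li={z} lo={z}
  B6 li={z} lo=∅

Interference:
  j — {w,z}
  s — {w}
  w — {j,s,z}
  z — {j,w}

Registers:
  clique {j,w,z} ⇒ need ≥ 3
  assign j→r1 s→r1 w→r0 z→r2 — no edge inside a register ⇒ χ ≤ 3
  χ = 3

Answer: 3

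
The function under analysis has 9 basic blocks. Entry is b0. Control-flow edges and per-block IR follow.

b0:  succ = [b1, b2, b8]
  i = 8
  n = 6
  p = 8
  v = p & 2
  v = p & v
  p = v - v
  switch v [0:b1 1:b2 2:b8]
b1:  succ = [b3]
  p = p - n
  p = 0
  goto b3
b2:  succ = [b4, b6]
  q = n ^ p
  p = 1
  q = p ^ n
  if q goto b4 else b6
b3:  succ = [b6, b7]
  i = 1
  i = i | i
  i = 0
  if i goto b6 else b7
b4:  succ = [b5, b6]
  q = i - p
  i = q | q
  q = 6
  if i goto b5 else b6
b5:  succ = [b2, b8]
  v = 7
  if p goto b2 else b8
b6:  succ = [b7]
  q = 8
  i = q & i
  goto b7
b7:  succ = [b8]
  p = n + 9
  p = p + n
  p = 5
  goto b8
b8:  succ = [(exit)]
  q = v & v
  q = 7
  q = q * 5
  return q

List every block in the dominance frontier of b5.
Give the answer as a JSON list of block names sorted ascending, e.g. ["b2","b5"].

Answer: ["b2", "b8"]

Working:
idom tree: b1←b0 b2←b0 b3←b1 b4←b2 b5←b4 b6←b0 b7←b0 b8←b0
Join-block Dom:
  b2: preds {b0,b5}: {b0} ∩ {b0,b2,b4,b5} = {b0}; idom=b0
  b6: preds {b2,b3,b4}: {b0,b2} ∩ {b0,b1,b3} ∩ {b0,b2,b4} = {b0}; idom=b0
  b7: preds {b3,b6}: {b0,b1,b3} ∩ {b0,b6} = {b0}; idom=b0
  b8: preds {b0,b5,b7}: {b0} ∩ {b0,b2,b4,b5} ∩ {b0,b7} = {b0}; idom=b0

DF derivation:
  b2←b0: walk · to b0
  b2←b5: walk b5→b4→b2 to b0
  b6←b2: walk b2 to b0
  b6←b3: walk b3→b1 to b0
  b6←b4: walk b4→b2 to b0
  b7←b3: walk b3→b1 to b0
  b7←b6: walk b6 to b0
  b8←b0: walk · to b0
  b8←b5: walk b5→b4→b2 to b0
  b8←b7: walk b7 to b0
  b0 → ∅
  b1 → {b6,b7}
  b2 → {b2,b6,b8}
  b3 → {b6,b7}
  b4 → {b2,b6,b8}
  b5 → {b2,b8}
  b6 → {b7}
  b7 → {b8}
  b8 → ∅

DF(b5) = ["b2", "b8"]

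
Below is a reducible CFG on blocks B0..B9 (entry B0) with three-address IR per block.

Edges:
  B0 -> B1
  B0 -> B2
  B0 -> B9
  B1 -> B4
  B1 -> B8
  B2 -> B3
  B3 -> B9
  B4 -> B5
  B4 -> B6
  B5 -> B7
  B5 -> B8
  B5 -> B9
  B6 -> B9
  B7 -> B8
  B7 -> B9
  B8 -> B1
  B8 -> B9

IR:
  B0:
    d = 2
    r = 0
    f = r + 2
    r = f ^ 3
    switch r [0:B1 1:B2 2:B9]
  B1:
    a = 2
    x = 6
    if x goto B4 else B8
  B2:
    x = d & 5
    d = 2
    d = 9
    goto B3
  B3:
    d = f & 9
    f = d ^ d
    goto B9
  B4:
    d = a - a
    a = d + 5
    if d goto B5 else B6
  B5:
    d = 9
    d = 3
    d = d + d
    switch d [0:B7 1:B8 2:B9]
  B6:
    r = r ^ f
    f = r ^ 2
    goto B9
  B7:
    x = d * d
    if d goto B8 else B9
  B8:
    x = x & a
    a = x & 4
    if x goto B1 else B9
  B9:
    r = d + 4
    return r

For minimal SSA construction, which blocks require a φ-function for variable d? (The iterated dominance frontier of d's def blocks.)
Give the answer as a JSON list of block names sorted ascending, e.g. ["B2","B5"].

Answer: ["B1", "B8", "B9"]

Derivation:
idom tree: B1←B0 B2←B0 B3←B2 B4←B1 B5←B4 B6←B4 B7←B5 B8←B1 B9←B0
Dom at joins:
  B1: preds {B0,B8}: {B0} ∩ {B0,B1,B8} = {B0}; idom=B0
  B8: preds {B1,B5,B7}: {B0,B1} ∩ {B0,B1,B4,B5} ∩ {B0,B1,B4,B5,B7} = {B0,B1}; idom=B1
  B9: preds {B0,B3,B5,B6,B7,B8}: {B0} ∩ {B0,B2,B3} ∩ {B0,B1,B4,B5} ∩ {B0,B1,B4,B6} ∩ {B0,B1,B4,B5,B7} ∩ {B0,B1,B8} = {B0}; idom=B0

DF walk-up:
  join B1 pred B0: · stop@B0
  join B1 pred B8: B8→B1 stop@B0
  join B8 pred B1: · stop@B1
  join B8 pred B5: B5→B4 stop@B1
  join B8 pred B7: B7→B5→B4 stop@B1
  join B9 pred B0: · stop@B0
  join B9 pred B3: B3→B2 stop@B0
  join B9 pred B5: B5→B4→B1 stop@B0
  join B9 pred B6: B6→B4→B1 stop@B0
  join B9 pred B7: B7→B5→B4→B1 stop@B0
  join B9 pred B8: B8→B1 stop@B0
  DF(B0)=∅
  DF(B1)={B1,B9}
  DF(B2)={B9}
  DF(B3)={B9}
  DF(B4)={B8,B9}
  DF(B5)={B8,B9}
  DF(B6)={B9}
  DF(B7)={B8,B9}
  DF(B8)={B1,B9}
  DF(B9)=∅

φ for d: defs {B0,B2,B3,B4,B5}
  DF⁺ = {B1,B8,B9}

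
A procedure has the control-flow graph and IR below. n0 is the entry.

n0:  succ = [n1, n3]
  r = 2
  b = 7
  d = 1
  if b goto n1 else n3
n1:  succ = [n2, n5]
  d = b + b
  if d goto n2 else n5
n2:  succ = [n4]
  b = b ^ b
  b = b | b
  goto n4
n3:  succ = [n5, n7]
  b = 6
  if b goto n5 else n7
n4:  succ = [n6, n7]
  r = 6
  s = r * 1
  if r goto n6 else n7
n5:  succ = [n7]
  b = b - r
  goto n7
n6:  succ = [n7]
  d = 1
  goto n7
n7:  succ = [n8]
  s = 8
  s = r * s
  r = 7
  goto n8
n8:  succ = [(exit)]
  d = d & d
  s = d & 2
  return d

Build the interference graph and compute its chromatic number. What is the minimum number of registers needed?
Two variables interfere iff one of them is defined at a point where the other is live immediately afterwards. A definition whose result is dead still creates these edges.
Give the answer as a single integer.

Answer: 3

Derivation:
def/use:
  n0: def={b,d,r} ue=∅
  n1: def={d} ue={b}
  n2: def={b} ue={b}
  n3: def={b} ue=∅
  n4: def={r,s} ue=∅
  n5: def={b} ue={b,r}
  n6: def={d} ue=∅
  n7: def={r,s} ue={r}
  n8: def={d,s} ue={d}

Backward fixpoint:
  n0: in=∅ out={b,d,r}
  n1: in={b,r} out={b,d,r}
  n2: in={b,d} out={d}
  n3: in={d,r} out={b,d,r}
  n4: in={d} out={d,r}
  n5: in={b,d,r} out={d,r}
  n6: in={r} out={d,r}
  n7: in={d,r} out={d}
  n8: in={d} out=∅

Interfere edges:
  b↔{d,r}
  d↔{b,r,s}
  r↔{b,d,s}
  s↔{d,r}

Colouring:
  lower bound: {b,d,r} mutually conflict ⇒ χ ≥ 3
  assign b→R2 d→R0 r→R1 s→R2 — no edge inside a register ⇒ χ ≤ 3
  χ = 3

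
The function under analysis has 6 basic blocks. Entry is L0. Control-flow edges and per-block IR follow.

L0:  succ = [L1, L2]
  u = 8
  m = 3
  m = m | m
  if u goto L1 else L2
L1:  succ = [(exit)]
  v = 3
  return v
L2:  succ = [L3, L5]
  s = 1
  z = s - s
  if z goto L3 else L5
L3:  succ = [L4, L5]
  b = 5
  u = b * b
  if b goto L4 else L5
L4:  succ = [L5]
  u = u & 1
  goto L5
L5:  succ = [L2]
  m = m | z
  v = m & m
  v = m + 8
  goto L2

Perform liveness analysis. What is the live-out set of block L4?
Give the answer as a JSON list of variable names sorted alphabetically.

def/use:
  L0: {m,u} / ∅
  L1: {v} / ∅
  L2: {s,z} / ∅
  L3: {b,u} / ∅
  L4: {u} / {u}
  L5: {m,v} / {m,z}

Live sets:
  L0: in=∅ out={m}
  L1: in=∅ out=∅
  L2: in={m} out={m,z}
  L3: in={m,z} out={m,u,z}
  L4: in={m,u,z} out={m,z}
  L5: in={m,z} out={m}

live-out(L4) = ["m", "z"]

Answer: ["m", "z"]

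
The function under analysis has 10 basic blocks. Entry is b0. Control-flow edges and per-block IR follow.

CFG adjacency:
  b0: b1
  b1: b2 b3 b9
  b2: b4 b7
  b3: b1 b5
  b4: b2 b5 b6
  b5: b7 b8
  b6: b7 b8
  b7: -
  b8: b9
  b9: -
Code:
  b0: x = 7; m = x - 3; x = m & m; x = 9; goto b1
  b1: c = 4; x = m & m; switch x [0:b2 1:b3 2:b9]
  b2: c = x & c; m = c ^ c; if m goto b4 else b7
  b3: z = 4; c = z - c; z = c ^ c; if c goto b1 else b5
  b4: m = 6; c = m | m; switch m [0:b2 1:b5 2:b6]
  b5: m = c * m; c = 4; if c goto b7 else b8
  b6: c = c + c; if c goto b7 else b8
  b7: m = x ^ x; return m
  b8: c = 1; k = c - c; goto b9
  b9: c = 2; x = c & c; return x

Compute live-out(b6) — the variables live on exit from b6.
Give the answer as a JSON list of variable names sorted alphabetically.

Answer: ["x"]

Analysis:
Per-block:
  b0: {m,x} / ∅
  b1: {c,x} / {m}
  b2: {c,m} / {c,x}
  b3: {c,z} / {c}
  b4: {c,m} / ∅
  b5: {c,m} / {c,m}
  b6: {c} / {c}
  b7: {m} / {x}
  b8: {c,k} / ∅
  b9: {c,x} / ∅

Live sets:
  b0 li=∅ lo={m}
  b1 li={m} lo={c,m,x}
  b2 li={c,x} lo={x}
  b3 li={c,m,x} lo={c,m,x}
  b4 li={x} lo={c,m,x}
  b5 li={c,m,x} lo={x}
  b6 li={c,x} lo={x}
  b7 li={x} lo=∅
  b8 li=∅ lo=∅
  b9 li=∅ lo=∅

live-out(b6) = ["x"]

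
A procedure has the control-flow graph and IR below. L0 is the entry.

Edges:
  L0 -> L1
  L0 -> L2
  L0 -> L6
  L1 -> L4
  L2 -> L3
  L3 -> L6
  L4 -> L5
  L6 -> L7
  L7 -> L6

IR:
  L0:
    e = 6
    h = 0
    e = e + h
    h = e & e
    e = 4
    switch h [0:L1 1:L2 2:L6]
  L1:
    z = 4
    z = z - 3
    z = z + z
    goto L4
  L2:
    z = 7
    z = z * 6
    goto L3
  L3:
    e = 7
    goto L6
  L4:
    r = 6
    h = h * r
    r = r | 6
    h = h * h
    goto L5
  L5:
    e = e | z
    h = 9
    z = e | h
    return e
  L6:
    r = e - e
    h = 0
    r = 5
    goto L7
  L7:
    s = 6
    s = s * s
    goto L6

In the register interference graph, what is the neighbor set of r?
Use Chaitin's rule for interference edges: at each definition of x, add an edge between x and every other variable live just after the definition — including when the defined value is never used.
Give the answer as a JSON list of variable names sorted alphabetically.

Per-block:
  L0: {e,h} / ∅
  L1: {z} / ∅
  L2: {z} / ∅
  L3: {e} / ∅
  L4: {h,r} / {h}
  L5: {e,h,z} / {e,z}
  L6: {h,r} / {e}
  L7: {s} / ∅

Live sets:
  L0: in=∅ out={e,h}
  L1: in={e,h} out={e,h,z}
  L2: in=∅ out=∅
  L3: in=∅ out={e}
  L4: in={e,h,z} out={e,z}
  L5: in={e,z} out=∅
  L6: in={e} out={e}
  L7: in={e} out={e}

Conflict graph:
  e↔{h,r,s,z}
  h↔{e,r,z}
  r↔{e,h,z}
  s↔{e}
  z↔{e,h,r}

N(r) = ["e", "h", "z"]

Answer: ["e", "h", "z"]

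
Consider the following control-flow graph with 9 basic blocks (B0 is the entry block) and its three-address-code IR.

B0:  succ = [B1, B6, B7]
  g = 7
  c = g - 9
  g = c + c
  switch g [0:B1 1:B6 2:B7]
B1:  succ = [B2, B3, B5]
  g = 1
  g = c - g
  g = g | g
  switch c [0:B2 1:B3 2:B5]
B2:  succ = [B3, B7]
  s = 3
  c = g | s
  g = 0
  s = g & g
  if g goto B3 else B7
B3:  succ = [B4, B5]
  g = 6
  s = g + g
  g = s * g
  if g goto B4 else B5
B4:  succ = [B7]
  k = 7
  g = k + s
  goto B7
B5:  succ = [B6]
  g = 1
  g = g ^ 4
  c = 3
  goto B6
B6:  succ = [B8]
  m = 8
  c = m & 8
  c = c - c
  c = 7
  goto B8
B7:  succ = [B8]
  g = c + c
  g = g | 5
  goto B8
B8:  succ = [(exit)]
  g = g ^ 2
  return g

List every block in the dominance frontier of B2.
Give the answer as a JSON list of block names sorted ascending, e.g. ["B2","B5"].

idom tree: B1←B0 B2←B1 B3←B1 B4←B3 B5←B1 B6←B0 B7←B0 B8←B0
Join-block Dom:
  B3: preds {B1,B2}: {B0,B1} ∩ {B0,B1,B2} = {B0,B1}; idom=B1
  B5: preds {B1,B3}: {B0,B1} ∩ {B0,B1,B3} = {B0,B1}; idom=B1
  B6: preds {B0,B5}: {B0} ∩ {B0,B1,B5} = {B0}; idom=B0
  B7: preds {B0,B2,B4}: {B0} ∩ {B0,B1,B2} ∩ {B0,B1,B3,B4} = {B0}; idom=B0
  B8: preds {B6,B7}: {B0,B6} ∩ {B0,B7} = {B0}; idom=B0

DF derivation:
  join B3 pred B1: · stop@B1
  join B3 pred B2: B2 stop@B1
  join B5 pred B1: · stop@B1
  join B5 pred B3: B3 stop@B1
  join B6 pred B0: · stop@B0
  join B6 pred B5: B5→B1 stop@B0
  join B7 pred B0: · stop@B0
  join B7 pred B2: B2→B1 stop@B0
  join B7 pred B4: B4→B3→B1 stop@B0
  join B8 pred B6: B6 stop@B0
  join B8 pred B7: B7 stop@B0
  DF(B0)=∅
  DF(B1)={B6,B7}
  DF(B2)={B3,B7}
  DF(B3)={B5,B7}
  DF(B4)={B7}
  DF(B5)={B6}
  DF(B6)={B8}
  DF(B7)={B8}
  DF(B8)=∅

DF(B2) = ["B3", "B7"]

Answer: ["B3", "B7"]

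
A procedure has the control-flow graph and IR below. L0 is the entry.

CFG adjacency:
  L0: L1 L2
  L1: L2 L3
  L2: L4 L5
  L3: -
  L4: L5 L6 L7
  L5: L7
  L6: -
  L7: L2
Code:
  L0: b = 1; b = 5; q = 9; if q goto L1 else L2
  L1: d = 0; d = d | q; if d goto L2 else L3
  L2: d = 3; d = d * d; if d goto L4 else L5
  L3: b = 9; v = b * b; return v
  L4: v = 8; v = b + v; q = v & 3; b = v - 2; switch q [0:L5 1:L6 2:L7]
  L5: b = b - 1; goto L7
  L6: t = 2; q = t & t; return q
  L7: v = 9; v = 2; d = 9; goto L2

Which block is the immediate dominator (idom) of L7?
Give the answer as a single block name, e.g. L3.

Answer: L2

Derivation:
idom tree: L1←L0 L2←L0 L3←L1 L4←L2 L5←L2 L6←L4 L7←L2
Dom∩ at merges:
  L2: preds {L0,L1,L7}: {L0} ∩ {L0,L1} ∩ {L0,L2,L7} = {L0}; idom=L0
  L5: preds {L2,L4}: {L0,L2} ∩ {L0,L2,L4} = {L0,L2}; idom=L2
  L7: preds {L4,L5}: {L0,L2,L4} ∩ {L0,L2,L5} = {L0,L2}; idom=L2

idom(L7) = L2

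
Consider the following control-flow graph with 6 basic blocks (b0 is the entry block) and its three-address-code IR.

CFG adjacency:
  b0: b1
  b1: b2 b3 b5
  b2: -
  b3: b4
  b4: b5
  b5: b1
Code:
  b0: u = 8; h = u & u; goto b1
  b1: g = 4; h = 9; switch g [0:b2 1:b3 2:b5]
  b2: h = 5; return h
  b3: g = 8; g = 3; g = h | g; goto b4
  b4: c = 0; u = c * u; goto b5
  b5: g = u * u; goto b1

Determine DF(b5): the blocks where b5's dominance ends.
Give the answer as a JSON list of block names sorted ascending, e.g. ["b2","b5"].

Answer: ["b1"]

Analysis:
idom tree: b1←b0 b2←b1 b3←b1 b4←b3 b5←b1
Join-block Dom:
  b1: preds {b0,b5}: {b0} ∩ {b0,b1,b5} = {b0}; idom=b0
  b5: preds {b1,b4}: {b0,b1} ∩ {b0,b1,b3,b4} = {b0,b1}; idom=b1

DF walk-up:
  b1←b0: walk · to b0
  b1←b5: walk b5→b1 to b0
  b5←b1: walk · to b1
  b5←b4: walk b4→b3 to b1
  DF(b0)=∅
  DF(b1)={b1}
  DF(b2)=∅
  DF(b3)={b5}
  DF(b4)={b5}
  DF(b5)={b1}

DF(b5) = ["b1"]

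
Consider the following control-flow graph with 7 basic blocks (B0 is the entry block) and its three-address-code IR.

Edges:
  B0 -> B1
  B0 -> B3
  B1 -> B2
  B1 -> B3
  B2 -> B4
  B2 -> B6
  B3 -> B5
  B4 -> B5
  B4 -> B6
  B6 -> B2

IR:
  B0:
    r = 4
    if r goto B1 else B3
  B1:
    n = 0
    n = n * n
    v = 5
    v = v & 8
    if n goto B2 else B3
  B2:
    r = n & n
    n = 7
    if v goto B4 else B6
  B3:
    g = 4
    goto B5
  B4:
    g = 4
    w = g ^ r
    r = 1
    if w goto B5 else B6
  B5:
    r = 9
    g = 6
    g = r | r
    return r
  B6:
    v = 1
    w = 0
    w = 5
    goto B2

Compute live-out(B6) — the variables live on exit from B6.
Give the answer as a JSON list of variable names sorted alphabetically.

def/use:
  B0 def {r} use ∅
  B1 def {n,v} use ∅
  B2 def {n,r} use {n,v}
  B3 def {g} use ∅
  B4 def {g,r,w} use {r}
  B5 def {g,r} use ∅
  B6 def {v,w} use ∅

Live sets:
  B0: in=∅ out=∅
  B1: in=∅ out={n,v}
  B2: in={n,v} out={n,r}
  B3: in=∅ out=∅
  B4: in={n,r} out={n}
  B5: in=∅ out=∅
  B6: in={n} out={n,v}

live-out(B6) = ["n", "v"]

Answer: ["n", "v"]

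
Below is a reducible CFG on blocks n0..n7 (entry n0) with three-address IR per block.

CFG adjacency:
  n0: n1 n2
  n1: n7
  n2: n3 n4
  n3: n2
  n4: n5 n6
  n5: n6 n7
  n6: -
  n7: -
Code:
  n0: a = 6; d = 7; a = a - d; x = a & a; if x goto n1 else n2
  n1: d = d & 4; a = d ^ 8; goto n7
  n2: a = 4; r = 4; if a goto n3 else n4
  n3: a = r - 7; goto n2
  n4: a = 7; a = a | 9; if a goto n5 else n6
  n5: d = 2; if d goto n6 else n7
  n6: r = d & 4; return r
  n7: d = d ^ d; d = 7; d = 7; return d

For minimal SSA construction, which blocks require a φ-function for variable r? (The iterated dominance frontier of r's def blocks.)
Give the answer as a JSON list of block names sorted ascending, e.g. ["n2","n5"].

Answer: ["n2", "n7"]

Analysis:
idom tree: n1←n0 n2←n0 n3←n2 n4←n2 n5←n4 n6←n4 n7←n0
Dom∩ at merges:
  n2: preds {n0,n3}: {n0} ∩ {n0,n2,n3} = {n0}; idom=n0
  n6: preds {n4,n5}: {n0,n2,n4} ∩ {n0,n2,n4,n5} = {n0,n2,n4}; idom=n4
  n7: preds {n1,n5}: {n0,n1} ∩ {n0,n2,n4,n5} = {n0}; idom=n0

DF walk-up:
  join n2 pred n0: · stop@n0
  join n2 pred n3: n3→n2 stop@n0
  join n6 pred n4: · stop@n4
  join n6 pred n5: n5 stop@n4
  join n7 pred n1: n1 stop@n0
  join n7 pred n5: n5→n4→n2 stop@n0
  n0: DF=∅
  n1: DF={n7}
  n2: DF={n2,n7}
  n3: DF={n2}
  n4: DF={n7}
  n5: DF={n6,n7}
  n6: DF=∅
  n7: DF=∅

φ for r: defs {n2,n6}
  DF⁺ = {n2,n7}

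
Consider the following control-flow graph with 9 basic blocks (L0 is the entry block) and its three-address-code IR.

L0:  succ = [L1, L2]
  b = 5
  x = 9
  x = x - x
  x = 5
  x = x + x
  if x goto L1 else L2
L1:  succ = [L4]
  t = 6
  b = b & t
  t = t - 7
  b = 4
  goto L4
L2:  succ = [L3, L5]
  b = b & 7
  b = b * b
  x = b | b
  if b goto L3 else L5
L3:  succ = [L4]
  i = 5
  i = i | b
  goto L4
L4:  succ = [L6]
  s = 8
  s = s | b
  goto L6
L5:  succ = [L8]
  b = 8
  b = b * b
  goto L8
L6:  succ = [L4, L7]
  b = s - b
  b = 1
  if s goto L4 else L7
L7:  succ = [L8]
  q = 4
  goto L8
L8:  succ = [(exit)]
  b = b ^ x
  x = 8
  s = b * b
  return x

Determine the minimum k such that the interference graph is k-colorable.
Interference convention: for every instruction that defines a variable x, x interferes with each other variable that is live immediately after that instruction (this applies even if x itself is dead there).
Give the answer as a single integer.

def/use:
  L0: def={b,x} ue=∅
  L1: def={b,t} ue={b}
  L2: def={b,x} ue={b}
  L3: def={i} ue={b}
  L4: def={s} ue={b}
  L5: def={b} ue=∅
  L6: def={b} ue={b,s}
  L7: def={q} ue=∅
  L8: def={b,s,x} ue={b,x}

Liveness:
  live L0: ∅→{b,x}
  live L1: {b,x}→{b,x}
  live L2: {b}→{b,x}
  live L3: {b,x}→{b,x}
  live L4: {b,x}→{b,s,x}
  live L5: {x}→{b,x}
  live L6: {b,s,x}→{b,x}
  live L7: {b,x}→{b,x}
  live L8: {b,x}→∅

Conflict graph:
  b — {i,q,s,t,x}
  i — {b,x}
  q — {b,x}
  s — {b,x}
  t — {b,x}
  x — {b,i,q,s,t}

Registers:
  clique {b,i,x} ⇒ need ≥ 3
  3-colouring: c0={b}  c1={x}  c2={i,q,s,t}
  χ = 3

Answer: 3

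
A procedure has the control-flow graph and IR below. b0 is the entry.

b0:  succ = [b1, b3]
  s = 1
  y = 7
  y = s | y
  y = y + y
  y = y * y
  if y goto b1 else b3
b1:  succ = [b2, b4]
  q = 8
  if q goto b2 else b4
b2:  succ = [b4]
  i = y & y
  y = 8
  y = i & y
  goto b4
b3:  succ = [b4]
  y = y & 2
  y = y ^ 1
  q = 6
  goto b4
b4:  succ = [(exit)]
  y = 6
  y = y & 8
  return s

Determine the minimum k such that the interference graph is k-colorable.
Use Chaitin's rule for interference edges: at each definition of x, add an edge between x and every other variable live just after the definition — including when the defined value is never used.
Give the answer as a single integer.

Answer: 3

Analysis:
Per-block:
  b0: def={s,y} ue=∅
  b1: def={q} ue=∅
  b2: def={i,y} ue={y}
  b3: def={q,y} ue={y}
  b4: def={y} ue={s}

Live sets:
  b0 li=∅ lo={s,y}
  b1 li={s,y} lo={s,y}
  b2 li={s,y} lo={s}
  b3 li={s,y} lo={s}
  b4 li={s} lo=∅

Interfere edges:
  i: {s,y}
  q: {s,y}
  s: {i,q,y}
  y: {i,q,s}

Colouring:
  lower bound: {i,s,y} mutually conflict ⇒ χ ≥ 3
  assign i→R2 q→R2 s→R0 y→R1 — no edge inside a register ⇒ χ ≤ 3
  χ = 3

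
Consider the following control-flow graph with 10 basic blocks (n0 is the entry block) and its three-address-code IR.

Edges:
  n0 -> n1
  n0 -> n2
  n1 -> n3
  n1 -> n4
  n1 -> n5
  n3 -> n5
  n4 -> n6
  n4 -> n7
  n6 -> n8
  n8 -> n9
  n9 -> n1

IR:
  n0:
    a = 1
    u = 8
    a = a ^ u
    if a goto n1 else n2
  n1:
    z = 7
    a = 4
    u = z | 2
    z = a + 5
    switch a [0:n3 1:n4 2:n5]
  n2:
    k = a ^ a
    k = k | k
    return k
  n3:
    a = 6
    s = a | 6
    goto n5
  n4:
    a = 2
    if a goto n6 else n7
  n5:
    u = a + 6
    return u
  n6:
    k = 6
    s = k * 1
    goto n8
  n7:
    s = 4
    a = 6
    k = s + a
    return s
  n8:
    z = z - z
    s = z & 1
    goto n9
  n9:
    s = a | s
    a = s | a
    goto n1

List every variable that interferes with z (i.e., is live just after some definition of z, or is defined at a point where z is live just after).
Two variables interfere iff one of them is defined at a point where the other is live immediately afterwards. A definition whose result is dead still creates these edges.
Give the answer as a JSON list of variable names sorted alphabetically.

Answer: ["a", "k", "s"]

Analysis:
Per-block:
  n0: {a,u} / ∅
  n1: {a,u,z} / ∅
  n2: {k} / {a}
  n3: {a,s} / ∅
  n4: {a} / ∅
  n5: {u} / {a}
  n6: {k,s} / ∅
  n7: {a,k,s} / ∅
  n8: {s,z} / {z}
  n9: {a,s} / {a,s}

Live sets:
  live n0: ∅→{a}
  live n1: ∅→{a,z}
  live n2: {a}→∅
  live n3: ∅→{a}
  live n4: {z}→{a,z}
  live n5: {a}→∅
  live n6: {a,z}→{a,z}
  live n7: ∅→∅
  live n8: {a,z}→{a,s}
  live n9: {a,s}→∅

Conflict graph:
  a — {k,s,u,z}
  k — {a,s,z}
  s — {a,k,z}
  u — {a}
  z — {a,k,s}

N(z) = ["a", "k", "s"]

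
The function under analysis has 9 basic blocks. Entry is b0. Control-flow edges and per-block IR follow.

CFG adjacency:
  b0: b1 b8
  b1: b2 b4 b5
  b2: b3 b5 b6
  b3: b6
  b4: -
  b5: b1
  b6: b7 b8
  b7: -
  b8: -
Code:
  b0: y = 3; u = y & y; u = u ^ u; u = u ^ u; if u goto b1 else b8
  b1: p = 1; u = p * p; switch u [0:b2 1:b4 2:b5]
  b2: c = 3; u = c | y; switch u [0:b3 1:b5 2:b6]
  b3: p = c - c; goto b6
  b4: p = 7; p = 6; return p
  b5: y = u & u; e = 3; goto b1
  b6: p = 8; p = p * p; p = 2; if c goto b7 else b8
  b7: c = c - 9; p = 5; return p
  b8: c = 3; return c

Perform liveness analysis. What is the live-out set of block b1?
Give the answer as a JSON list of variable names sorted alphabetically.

Per-block:
  b0: def={u,y} ue=∅
  b1: def={p,u} ue=∅
  b2: def={c,u} ue={y}
  b3: def={p} ue={c}
  b4: def={p} ue=∅
  b5: def={e,y} ue={u}
  b6: def={p} ue={c}
  b7: def={c,p} ue={c}
  b8: def={c} ue=∅

Backward fixpoint:
  b0 li=∅ lo={y}
  b1 li={y} lo={u,y}
  b2 li={y} lo={c,u}
  b3 li={c} lo={c}
  b4 li=∅ lo=∅
  b5 li={u} lo={y}
  b6 li={c} lo={c}
  b7 li={c} lo=∅
  b8 li=∅ lo=∅

live-out(b1) = ["u", "y"]

Answer: ["u", "y"]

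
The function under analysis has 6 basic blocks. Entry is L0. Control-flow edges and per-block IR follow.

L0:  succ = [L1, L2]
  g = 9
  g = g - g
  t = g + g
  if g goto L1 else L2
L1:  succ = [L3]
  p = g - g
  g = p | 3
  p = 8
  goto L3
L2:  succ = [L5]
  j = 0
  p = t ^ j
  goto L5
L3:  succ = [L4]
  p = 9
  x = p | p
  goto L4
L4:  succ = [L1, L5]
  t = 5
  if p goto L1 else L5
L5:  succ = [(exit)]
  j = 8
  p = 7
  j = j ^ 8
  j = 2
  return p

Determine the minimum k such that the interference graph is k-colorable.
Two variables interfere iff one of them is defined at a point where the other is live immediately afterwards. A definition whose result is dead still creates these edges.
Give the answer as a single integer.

def/use:
  L0 def {g,t} use ∅
  L1 def {g,p} use {g}
  L2 def {j,p} use {t}
  L3 def {p,x} use ∅
  L4 def {t} use {p}
  L5 def {j,p} use ∅

Live sets:
  live L0: ∅→{g,t}
  live L1: {g}→{g}
  live L2: {t}→∅
  live L3: {g}→{g,p}
  live L4: {g,p}→{g}
  live L5: ∅→∅

Interfere edges:
  g↔{p,t,x}
  j↔{p,t}
  p↔{g,j,t,x}
  t↔{g,j,p}
  x↔{g,p}

Colouring:
  clique {g,p,t} ⇒ need ≥ 3
  3-colouring: r0={p}  r1={g,j}  r2={t,x}
  χ = 3

Answer: 3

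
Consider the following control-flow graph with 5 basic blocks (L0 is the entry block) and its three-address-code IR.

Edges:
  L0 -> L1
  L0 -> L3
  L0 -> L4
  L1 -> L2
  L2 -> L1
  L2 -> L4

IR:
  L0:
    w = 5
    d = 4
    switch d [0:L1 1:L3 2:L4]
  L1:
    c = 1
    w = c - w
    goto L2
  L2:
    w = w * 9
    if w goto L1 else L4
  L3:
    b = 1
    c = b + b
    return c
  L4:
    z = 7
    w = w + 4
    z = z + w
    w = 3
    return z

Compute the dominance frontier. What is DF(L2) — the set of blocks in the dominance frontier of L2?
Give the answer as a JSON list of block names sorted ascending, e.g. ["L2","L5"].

idom tree: L1←L0 L2←L1 L3←L0 L4←L0
Join-block Dom:
  L1: preds {L0,L2}: {L0} ∩ {L0,L1,L2} = {L0}; idom=L0
  L4: preds {L0,L2}: {L0} ∩ {L0,L1,L2} = {L0}; idom=L0

Frontier:
  join L1 pred L0: · stop@L0
  join L1 pred L2: L2→L1 stop@L0
  join L4 pred L0: · stop@L0
  join L4 pred L2: L2→L1 stop@L0
  DF(L0)=∅
  DF(L1)={L1,L4}
  DF(L2)={L1,L4}
  DF(L3)=∅
  DF(L4)=∅

DF(L2) = ["L1", "L4"]

Answer: ["L1", "L4"]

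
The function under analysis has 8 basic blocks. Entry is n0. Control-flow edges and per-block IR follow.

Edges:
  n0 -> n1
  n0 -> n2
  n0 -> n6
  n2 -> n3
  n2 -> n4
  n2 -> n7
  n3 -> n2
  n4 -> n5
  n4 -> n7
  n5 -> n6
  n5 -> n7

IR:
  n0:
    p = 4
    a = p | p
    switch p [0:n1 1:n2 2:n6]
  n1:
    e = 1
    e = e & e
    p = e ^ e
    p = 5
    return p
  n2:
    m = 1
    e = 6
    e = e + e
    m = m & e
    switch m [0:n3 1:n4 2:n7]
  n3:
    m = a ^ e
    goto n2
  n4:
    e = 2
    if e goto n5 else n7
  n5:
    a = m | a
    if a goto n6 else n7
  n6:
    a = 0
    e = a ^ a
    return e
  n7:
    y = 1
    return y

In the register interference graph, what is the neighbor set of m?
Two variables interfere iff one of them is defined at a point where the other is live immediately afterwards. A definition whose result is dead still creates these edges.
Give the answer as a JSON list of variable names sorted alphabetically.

Per-block:
  n0 def {a,p} use ∅
  n1 def {e,p} use ∅
  n2 def {e,m} use ∅
  n3 def {m} use {a,e}
  n4 def {e} use ∅
  n5 def {a} use {a,m}
  n6 def {a,e} use ∅
  n7 def {y} use ∅

Liveness:
  n0: in=∅ out={a}
  n1: in=∅ out=∅
  n2: in={a} out={a,e,m}
  n3: in={a,e} out={a}
  n4: in={a,m} out={a,m}
  n5: in={a,m} out=∅
  n6: in=∅ out=∅
  n7: in=∅ out=∅

Conflict graph:
  a: {e,m,p}
  e: {a,m}
  m: {a,e}
  p: {a}
  y: ∅

N(m) = ["a", "e"]

Answer: ["a", "e"]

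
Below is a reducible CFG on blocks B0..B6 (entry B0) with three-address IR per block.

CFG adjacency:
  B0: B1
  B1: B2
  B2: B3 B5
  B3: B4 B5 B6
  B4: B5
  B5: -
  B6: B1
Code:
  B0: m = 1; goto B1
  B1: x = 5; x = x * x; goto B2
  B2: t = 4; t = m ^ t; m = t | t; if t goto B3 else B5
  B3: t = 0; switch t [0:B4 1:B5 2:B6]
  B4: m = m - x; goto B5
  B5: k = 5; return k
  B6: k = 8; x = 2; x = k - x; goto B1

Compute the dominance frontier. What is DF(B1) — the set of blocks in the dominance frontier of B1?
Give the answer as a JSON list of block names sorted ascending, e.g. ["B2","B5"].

idom tree: B1←B0 B2←B1 B3←B2 B4←B3 B5←B2 B6←B3
Join-block Dom:
  B1: preds {B0,B6}: {B0} ∩ {B0,B1,B2,B3,B6} = {B0}; idom=B0
  B5: preds {B2,B3,B4}: {B0,B1,B2} ∩ {B0,B1,B2,B3} ∩ {B0,B1,B2,B3,B4} = {B0,B1,B2}; idom=B2

DF derivation:
  B1←B0: walk · to B0
  B1←B6: walk B6→B3→B2→B1 to B0
  B5←B2: walk · to B2
  B5←B3: walk B3 to B2
  B5←B4: walk B4→B3 to B2
  B0 → ∅
  B1 → {B1}
  B2 → {B1}
  B3 → {B1,B5}
  B4 → {B5}
  B5 → ∅
  B6 → {B1}

DF(B1) = ["B1"]

Answer: ["B1"]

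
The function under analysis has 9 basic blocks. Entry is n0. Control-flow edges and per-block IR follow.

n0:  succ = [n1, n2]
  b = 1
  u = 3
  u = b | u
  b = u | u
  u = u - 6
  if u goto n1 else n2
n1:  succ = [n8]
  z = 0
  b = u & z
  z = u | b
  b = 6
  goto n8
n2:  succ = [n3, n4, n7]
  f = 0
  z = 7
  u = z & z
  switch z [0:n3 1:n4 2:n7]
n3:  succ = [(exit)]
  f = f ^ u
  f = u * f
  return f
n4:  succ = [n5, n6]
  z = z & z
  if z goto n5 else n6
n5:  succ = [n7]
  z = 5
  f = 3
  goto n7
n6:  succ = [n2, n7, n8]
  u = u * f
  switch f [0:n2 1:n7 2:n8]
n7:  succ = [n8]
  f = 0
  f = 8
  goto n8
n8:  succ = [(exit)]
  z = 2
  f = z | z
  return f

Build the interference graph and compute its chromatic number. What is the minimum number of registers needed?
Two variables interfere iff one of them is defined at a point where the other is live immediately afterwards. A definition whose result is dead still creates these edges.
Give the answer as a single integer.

def/use:
  n0 def {b,u} use ∅
  n1 def {b,z} use {u}
  n2 def {f,u,z} use ∅
  n3 def {f} use {f,u}
  n4 def {z} use {z}
  n5 def {f,z} use ∅
  n6 def {u} use {f,u}
  n7 def {f} use ∅
  n8 def {f,z} use ∅

Liveness:
  live n0: ∅→{u}
  live n1: {u}→∅
  live n2: ∅→{f,u,z}
  live n3: {f,u}→∅
  live n4: {f,u,z}→{f,u}
  live n5: ∅→∅
  live n6: {f,u}→∅
  live n7: ∅→∅
  live n8: ∅→∅

Conflict graph:
  b↔{u}
  f↔{u,z}
  u↔{b,f,z}
  z↔{f,u}

Registers:
  {f,u,z} pairwise interfere (3-clique) ⇒ χ ≥ 3
  assign b→r1 f→r1 u→r0 z→r2 — no edge inside a register ⇒ χ ≤ 3
  χ = 3

Answer: 3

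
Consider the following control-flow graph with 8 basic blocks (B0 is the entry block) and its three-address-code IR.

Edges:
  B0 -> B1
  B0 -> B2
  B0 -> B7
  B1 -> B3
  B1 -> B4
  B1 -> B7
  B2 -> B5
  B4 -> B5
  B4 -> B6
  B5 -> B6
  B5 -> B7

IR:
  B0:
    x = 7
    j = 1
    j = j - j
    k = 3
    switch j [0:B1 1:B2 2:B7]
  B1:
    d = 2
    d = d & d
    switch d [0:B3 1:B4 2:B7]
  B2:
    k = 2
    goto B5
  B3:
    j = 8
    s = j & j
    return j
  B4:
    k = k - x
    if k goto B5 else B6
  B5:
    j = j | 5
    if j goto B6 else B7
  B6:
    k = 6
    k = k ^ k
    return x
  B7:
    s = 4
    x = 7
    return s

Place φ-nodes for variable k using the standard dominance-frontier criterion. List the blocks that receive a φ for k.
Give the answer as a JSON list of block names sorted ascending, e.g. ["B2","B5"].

Answer: ["B5", "B6", "B7"]

Working:
idom tree: B1←B0 B2←B0 B3←B1 B4←B1 B5←B0 B6←B0 B7←B0
Dom∩ at merges:
  B5: preds {B2,B4}: {B0,B2} ∩ {B0,B1,B4} = {B0}; idom=B0
  B6: preds {B4,B5}: {B0,B1,B4} ∩ {B0,B5} = {B0}; idom=B0
  B7: preds {B0,B1,B5}: {B0} ∩ {B0,B1} ∩ {B0,B5} = {B0}; idom=B0

DF walk-up:
  join B5 pred B2: B2 stop@B0
  join B5 pred B4: B4→B1 stop@B0
  join B6 pred B4: B4→B1 stop@B0
  join B6 pred B5: B5 stop@B0
  join B7 pred B0: · stop@B0
  join B7 pred B1: B1 stop@B0
  join B7 pred B5: B5 stop@B0
  B0 → ∅
  B1 → {B5,B6,B7}
  B2 → {B5}
  B3 → ∅
  B4 → {B5,B6}
  B5 → {B6,B7}
  B6 → ∅
  B7 → ∅

φ for k: defs {B0,B2,B4,B6}
  DF⁺ = {B5,B6,B7}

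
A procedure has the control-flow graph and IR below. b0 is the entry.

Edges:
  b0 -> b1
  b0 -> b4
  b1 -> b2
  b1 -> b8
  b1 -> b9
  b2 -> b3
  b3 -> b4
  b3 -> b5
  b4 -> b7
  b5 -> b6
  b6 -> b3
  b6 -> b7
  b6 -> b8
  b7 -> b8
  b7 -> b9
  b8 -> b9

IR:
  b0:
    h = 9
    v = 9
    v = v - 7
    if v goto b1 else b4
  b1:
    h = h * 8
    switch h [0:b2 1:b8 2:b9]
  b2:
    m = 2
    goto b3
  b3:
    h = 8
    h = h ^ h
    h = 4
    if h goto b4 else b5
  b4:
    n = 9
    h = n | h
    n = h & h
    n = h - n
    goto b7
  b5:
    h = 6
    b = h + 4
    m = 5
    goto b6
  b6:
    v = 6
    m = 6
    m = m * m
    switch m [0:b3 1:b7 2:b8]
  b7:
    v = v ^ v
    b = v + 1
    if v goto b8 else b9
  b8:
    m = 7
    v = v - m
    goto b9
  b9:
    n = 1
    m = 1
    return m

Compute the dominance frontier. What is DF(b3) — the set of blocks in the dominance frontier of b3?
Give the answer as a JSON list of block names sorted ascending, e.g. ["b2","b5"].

idom tree: b1←b0 b2←b1 b3←b2 b4←b0 b5←b3 b6←b5 b7←b0 b8←b0 b9←b0
Dom at joins:
  b3: preds {b2,b6}: {b0,b1,b2} ∩ {b0,b1,b2,b3,b5,b6} = {b0,b1,b2}; idom=b2
  b4: preds {b0,b3}: {b0} ∩ {b0,b1,b2,b3} = {b0}; idom=b0
  b7: preds {b4,b6}: {b0,b4} ∩ {b0,b1,b2,b3,b5,b6} = {b0}; idom=b0
  b8: preds {b1,b6,b7}: {b0,b1} ∩ {b0,b1,b2,b3,b5,b6} ∩ {b0,b7} = {b0}; idom=b0
  b9: preds {b1,b7,b8}: {b0,b1} ∩ {b0,b7} ∩ {b0,b8} = {b0}; idom=b0

DF walk-up:
  join b3 pred b2: · stop@b2
  join b3 pred b6: b6→b5→b3 stop@b2
  join b4 pred b0: · stop@b0
  join b4 pred b3: b3→b2→b1 stop@b0
  join b7 pred b4: b4 stop@b0
  join b7 pred b6: b6→b5→b3→b2→b1 stop@b0
  join b8 pred b1: b1 stop@b0
  join b8 pred b6: b6→b5→b3→b2→b1 stop@b0
  join b8 pred b7: b7 stop@b0
  join b9 pred b1: b1 stop@b0
  join b9 pred b7: b7 stop@b0
  join b9 pred b8: b8 stop@b0
  b0: DF=∅
  b1: DF={b4,b7,b8,b9}
  b2: DF={b4,b7,b8}
  b3: DF={b3,b4,b7,b8}
  b4: DF={b7}
  b5: DF={b3,b7,b8}
  b6: DF={b3,b7,b8}
  b7: DF={b8,b9}
  b8: DF={b9}
  b9: DF=∅

DF(b3) = ["b3", "b4", "b7", "b8"]

Answer: ["b3", "b4", "b7", "b8"]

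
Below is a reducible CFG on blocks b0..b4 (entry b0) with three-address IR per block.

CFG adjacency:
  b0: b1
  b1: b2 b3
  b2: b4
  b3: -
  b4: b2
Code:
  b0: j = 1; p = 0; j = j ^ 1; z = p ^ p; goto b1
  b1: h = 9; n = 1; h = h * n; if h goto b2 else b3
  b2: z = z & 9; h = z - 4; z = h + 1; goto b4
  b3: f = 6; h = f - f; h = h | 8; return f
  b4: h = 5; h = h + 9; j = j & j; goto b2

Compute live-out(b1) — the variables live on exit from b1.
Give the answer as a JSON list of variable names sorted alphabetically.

Answer: ["j", "z"]

Analysis:
def/use:
  b0 def {j,p,z} use ∅
  b1 def {h,n} use ∅
  b2 def {h,z} use {z}
  b3 def {f,h} use ∅
  b4 def {h,j} use {j}

Live sets:
  b0 li=∅ lo={j,z}
  b1 li={j,z} lo={j,z}
  b2 li={j,z} lo={j,z}
  b3 li=∅ lo=∅
  b4 li={j,z} lo={j,z}

live-out(b1) = ["j", "z"]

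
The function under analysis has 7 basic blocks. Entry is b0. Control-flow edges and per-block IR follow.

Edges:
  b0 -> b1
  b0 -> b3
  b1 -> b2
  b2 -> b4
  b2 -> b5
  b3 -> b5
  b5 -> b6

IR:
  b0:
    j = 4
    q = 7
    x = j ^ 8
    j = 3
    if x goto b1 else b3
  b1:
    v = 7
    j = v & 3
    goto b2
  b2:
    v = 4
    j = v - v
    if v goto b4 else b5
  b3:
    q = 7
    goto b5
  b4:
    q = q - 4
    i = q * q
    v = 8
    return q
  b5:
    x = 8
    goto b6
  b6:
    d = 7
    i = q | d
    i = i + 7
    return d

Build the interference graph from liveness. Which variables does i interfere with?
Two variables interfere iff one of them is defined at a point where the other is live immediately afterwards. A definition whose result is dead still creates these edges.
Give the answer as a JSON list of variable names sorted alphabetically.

Answer: ["d", "q"]

Derivation:
def/use:
  b0: def={j,q,x} ue=∅
  b1: def={j,v} ue=∅
  b2: def={j,v} ue=∅
  b3: def={q} ue=∅
  b4: def={i,q,v} ue={q}
  b5: def={x} ue=∅
  b6: def={d,i} ue={q}

Backward fixpoint:
  live b0: ∅→{q}
  live b1: {q}→{q}
  live b2: {q}→{q}
  live b3: ∅→{q}
  live b4: {q}→∅
  live b5: {q}→{q}
  live b6: {q}→∅

Conflict graph:
  d↔{i,q}
  i↔{d,q}
  j↔{q,v,x}
  q↔{d,i,j,v,x}
  v↔{j,q}
  x↔{j,q}

N(i) = ["d", "q"]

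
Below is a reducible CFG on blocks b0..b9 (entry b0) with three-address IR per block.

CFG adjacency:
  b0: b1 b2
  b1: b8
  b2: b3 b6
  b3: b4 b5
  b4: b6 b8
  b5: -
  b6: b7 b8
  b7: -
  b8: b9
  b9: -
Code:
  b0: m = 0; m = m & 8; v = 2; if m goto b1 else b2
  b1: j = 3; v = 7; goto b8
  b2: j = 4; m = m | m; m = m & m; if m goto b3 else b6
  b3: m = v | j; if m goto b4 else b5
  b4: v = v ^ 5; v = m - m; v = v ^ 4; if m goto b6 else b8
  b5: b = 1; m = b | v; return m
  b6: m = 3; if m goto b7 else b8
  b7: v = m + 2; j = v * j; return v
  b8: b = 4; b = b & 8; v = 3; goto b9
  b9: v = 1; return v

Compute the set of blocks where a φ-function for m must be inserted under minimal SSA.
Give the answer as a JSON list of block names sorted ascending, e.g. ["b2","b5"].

Answer: ["b6", "b8"]

Derivation:
idom tree: b1←b0 b2←b0 b3←b2 b4←b3 b5←b3 b6←b2 b7←b6 b8←b0 b9←b8
Dom∩ at merges:
  b6: preds {b2,b4}: {b0,b2} ∩ {b0,b2,b3,b4} = {b0,b2}; idom=b2
  b8: preds {b1,b4,b6}: {b0,b1} ∩ {b0,b2,b3,b4} ∩ {b0,b2,b6} = {b0}; idom=b0

Frontier:
  b6←b2: walk · to b2
  b6←b4: walk b4→b3 to b2
  b8←b1: walk b1 to b0
  b8←b4: walk b4→b3→b2 to b0
  b8←b6: walk b6→b2 to b0
  b0 → ∅
  b1 → {b8}
  b2 → {b8}
  b3 → {b6,b8}
  b4 → {b6,b8}
  b5 → ∅
  b6 → {b8}
  b7 → ∅
  b8 → ∅
  b9 → ∅

φ for m: defs {b0,b2,b3,b5,b6}
  DF⁺ = {b6,b8}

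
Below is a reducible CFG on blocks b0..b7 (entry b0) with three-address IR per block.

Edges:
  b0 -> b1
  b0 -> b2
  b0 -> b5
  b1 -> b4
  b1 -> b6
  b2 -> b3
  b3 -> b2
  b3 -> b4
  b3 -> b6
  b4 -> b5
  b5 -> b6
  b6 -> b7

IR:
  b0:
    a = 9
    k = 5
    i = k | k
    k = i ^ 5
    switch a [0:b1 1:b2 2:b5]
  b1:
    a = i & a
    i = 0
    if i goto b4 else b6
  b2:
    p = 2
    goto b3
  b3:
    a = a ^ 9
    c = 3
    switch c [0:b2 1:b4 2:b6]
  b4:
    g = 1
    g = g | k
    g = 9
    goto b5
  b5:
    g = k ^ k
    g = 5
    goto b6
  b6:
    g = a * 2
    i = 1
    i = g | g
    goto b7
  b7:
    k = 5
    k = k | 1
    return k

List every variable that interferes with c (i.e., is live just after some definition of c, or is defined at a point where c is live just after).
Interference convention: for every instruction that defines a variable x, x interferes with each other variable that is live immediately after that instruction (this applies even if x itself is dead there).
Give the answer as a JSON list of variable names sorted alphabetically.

Per-block:
  b0: {a,i,k} / ∅
  b1: {a,i} / {a,i}
  b2: {p} / ∅
  b3: {a,c} / {a}
  b4: {g} / {k}
  b5: {g} / {k}
  b6: {g,i} / {a}
  b7: {k} / ∅

Liveness:
  live b0: ∅→{a,i,k}
  live b1: {a,i,k}→{a,k}
  live b2: {a,k}→{a,k}
  live b3: {a,k}→{a,k}
  live b4: {a,k}→{a,k}
  live b5: {a,k}→{a}
  live b6: {a}→∅
  live b7: ∅→∅

Interference:
  a: {c,g,i,k,p}
  c: {a,k}
  g: {a,i,k}
  i: {a,g,k}
  k: {a,c,g,i,p}
  p: {a,k}

N(c) = ["a", "k"]

Answer: ["a", "k"]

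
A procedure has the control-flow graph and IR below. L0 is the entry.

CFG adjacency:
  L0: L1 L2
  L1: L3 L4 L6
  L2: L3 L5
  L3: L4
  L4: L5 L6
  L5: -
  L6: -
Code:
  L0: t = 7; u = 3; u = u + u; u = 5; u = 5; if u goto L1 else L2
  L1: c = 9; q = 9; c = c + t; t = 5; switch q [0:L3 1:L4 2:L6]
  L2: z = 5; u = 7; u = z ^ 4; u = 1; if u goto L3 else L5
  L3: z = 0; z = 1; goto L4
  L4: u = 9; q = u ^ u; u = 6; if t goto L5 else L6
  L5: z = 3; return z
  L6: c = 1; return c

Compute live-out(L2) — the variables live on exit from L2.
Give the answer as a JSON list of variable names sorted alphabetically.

def/use:
  L0 def {t,u} use ∅
  L1 def {c,q,t} use {t}
  L2 def {u,z} use ∅
  L3 def {z} use ∅
  L4 def {q,u} use {t}
  L5 def {z} use ∅
  L6 def {c} use ∅

Liveness:
  L0: in=∅ out={t}
  L1: in={t} out={t}
  L2: in={t} out={t}
  L3: in={t} out={t}
  L4: in={t} out=∅
  L5: in=∅ out=∅
  L6: in=∅ out=∅

live-out(L2) = ["t"]

Answer: ["t"]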